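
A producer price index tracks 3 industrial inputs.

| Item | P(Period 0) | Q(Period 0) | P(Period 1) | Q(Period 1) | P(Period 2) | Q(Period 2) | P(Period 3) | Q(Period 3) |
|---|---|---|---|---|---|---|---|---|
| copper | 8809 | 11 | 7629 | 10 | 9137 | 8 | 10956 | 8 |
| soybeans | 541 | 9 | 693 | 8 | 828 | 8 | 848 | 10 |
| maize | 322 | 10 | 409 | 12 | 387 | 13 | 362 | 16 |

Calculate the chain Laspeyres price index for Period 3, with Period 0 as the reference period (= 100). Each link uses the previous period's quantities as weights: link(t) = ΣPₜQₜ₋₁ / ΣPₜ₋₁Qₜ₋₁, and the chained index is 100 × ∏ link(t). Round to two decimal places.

Link Period 0→Period 1:
ΣP(Period 1)Q(Period 0) = 7629×11 + 693×9 + 409×10 = 83919 + 6237 + 4090 = 94246
ΣP(Period 0)Q(Period 0) = 8809×11 + 541×9 + 322×10 = 96899 + 4869 + 3220 = 104988
link = 94246/104988 = 0.897684
Link Period 1→Period 2:
ΣP(Period 2)Q(Period 1) = 9137×10 + 828×8 + 387×12 = 91370 + 6624 + 4644 = 102638
ΣP(Period 1)Q(Period 1) = 7629×10 + 693×8 + 409×12 = 76290 + 5544 + 4908 = 86742
link = 102638/86742 = 1.183256
Link Period 2→Period 3:
ΣP(Period 3)Q(Period 2) = 10956×8 + 848×8 + 362×13 = 87648 + 6784 + 4706 = 99138
ΣP(Period 2)Q(Period 2) = 9137×8 + 828×8 + 387×13 = 73096 + 6624 + 5031 = 84751
link = 99138/84751 = 1.169756
Chained index = 100 × 0.897684 × 1.183256 × 1.169756 = 124.2503

124.25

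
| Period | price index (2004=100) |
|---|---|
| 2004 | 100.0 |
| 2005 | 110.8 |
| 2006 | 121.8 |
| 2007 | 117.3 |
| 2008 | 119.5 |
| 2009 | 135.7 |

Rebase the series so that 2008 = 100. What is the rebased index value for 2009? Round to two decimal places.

113.56

Rebased(2009) = 135.7 / 119.5 × 100 = 113.5565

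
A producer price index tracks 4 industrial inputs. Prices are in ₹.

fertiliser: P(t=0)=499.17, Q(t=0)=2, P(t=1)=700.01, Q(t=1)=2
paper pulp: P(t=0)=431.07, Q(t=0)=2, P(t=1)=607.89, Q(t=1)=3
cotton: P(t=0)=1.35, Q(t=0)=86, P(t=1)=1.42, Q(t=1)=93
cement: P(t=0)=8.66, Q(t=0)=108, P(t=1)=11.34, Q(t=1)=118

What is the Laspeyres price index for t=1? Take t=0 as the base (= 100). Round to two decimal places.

Laspeyres price index uses base-period quantities as weights.
ΣP(t=1)·Q(t=0) = 700.01×2 + 607.89×2 + 1.42×86 + 11.34×108 = 1400.02 + 1215.78 + 122.12 + 1224.72 = 3962.64
ΣP(t=0)·Q(t=0) = 499.17×2 + 431.07×2 + 1.35×86 + 8.66×108 = 998.34 + 862.14 + 116.1 + 935.28 = 2911.86
Index = 3962.64 / 2911.86 × 100 = 136.0862

136.09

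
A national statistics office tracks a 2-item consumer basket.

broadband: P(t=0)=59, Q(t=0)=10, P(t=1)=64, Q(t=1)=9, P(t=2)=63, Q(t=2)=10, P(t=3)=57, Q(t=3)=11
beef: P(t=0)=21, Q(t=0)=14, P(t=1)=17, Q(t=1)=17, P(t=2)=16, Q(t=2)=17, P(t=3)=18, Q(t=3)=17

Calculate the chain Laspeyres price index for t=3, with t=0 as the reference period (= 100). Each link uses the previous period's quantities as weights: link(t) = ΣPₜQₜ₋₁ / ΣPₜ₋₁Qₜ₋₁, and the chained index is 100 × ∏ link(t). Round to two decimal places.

Link t=0→t=1:
ΣP(t=1)Q(t=0) = 64×10 + 17×14 = 640 + 238 = 878
ΣP(t=0)Q(t=0) = 59×10 + 21×14 = 590 + 294 = 884
link = 878/884 = 0.993213
Link t=1→t=2:
ΣP(t=2)Q(t=1) = 63×9 + 16×17 = 567 + 272 = 839
ΣP(t=1)Q(t=1) = 64×9 + 17×17 = 576 + 289 = 865
link = 839/865 = 0.969942
Link t=2→t=3:
ΣP(t=3)Q(t=2) = 57×10 + 18×17 = 570 + 306 = 876
ΣP(t=2)Q(t=2) = 63×10 + 16×17 = 630 + 272 = 902
link = 876/902 = 0.971175
Chained index = 100 × 0.993213 × 0.969942 × 0.971175 = 93.5590

93.56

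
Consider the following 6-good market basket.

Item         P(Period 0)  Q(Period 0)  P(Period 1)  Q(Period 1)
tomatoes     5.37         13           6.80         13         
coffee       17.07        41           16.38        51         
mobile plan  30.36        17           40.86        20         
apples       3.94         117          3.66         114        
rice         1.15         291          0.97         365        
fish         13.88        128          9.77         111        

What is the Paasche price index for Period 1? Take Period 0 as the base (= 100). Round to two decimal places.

Paasche price index uses current-period quantities as weights.
ΣP(Period 1)·Q(Period 1) = 6.80×13 + 16.38×51 + 40.86×20 + 3.66×114 + 0.97×365 + 9.77×111 = 88.4 + 835.38 + 817.2 + 417.24 + 354.05 + 1084.47 = 3596.74
ΣP(Period 0)·Q(Period 1) = 5.37×13 + 17.07×51 + 30.36×20 + 3.94×114 + 1.15×365 + 13.88×111 = 69.81 + 870.57 + 607.2 + 449.16 + 419.75 + 1540.68 = 3957.17
Index = 3596.74 / 3957.17 × 100 = 90.8917

90.89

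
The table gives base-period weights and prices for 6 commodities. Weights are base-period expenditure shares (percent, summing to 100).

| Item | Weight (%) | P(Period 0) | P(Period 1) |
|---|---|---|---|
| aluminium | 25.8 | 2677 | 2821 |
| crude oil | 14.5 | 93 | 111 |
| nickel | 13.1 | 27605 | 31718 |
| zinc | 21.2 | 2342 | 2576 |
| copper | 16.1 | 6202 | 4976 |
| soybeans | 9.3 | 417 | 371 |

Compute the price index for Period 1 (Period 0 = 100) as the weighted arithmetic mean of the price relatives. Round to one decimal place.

104.1

aluminium: 25.8 × (2821/2677) = 25.8 × 1.053792 = 27.1878
crude oil: 14.5 × (111/93) = 14.5 × 1.193548 = 17.3065
nickel: 13.1 × (31718/27605) = 13.1 × 1.148995 = 15.0518
zinc: 21.2 × (2576/2342) = 21.2 × 1.099915 = 23.3182
copper: 16.1 × (4976/6202) = 16.1 × 0.802322 = 12.9174
soybeans: 9.3 × (371/417) = 9.3 × 0.889688 = 8.2741
Index = Σ wᵢ·(p₁ᵢ/p₀ᵢ) = 27.1878 + 17.3065 + 15.0518 + 23.3182 + 12.9174 + 8.2741 = 104.0558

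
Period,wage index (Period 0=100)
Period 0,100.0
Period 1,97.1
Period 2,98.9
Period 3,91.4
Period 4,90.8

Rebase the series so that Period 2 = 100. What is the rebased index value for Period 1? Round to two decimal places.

98.18

Rebased(Period 1) = 97.1 / 98.9 × 100 = 98.1800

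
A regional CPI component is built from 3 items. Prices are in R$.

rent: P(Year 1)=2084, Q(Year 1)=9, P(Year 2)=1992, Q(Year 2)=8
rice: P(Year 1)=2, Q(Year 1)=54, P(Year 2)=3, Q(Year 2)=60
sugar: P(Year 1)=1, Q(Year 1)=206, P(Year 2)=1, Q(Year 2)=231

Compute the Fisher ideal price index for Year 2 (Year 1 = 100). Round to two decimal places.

Laspeyres component (base-period weights):
ΣP(Year 2)Q(Year 1) = 1992×9 + 3×54 + 1×206 = 17928 + 162 + 206 = 18296
ΣP(Year 1)Q(Year 1) = 2084×9 + 2×54 + 1×206 = 18756 + 108 + 206 = 19070
L = 18296 / 19070 × 100 = 95.9413
Paasche component (current-period weights):
ΣP(Year 2)Q(Year 2) = 1992×8 + 3×60 + 1×231 = 15936 + 180 + 231 = 16347
ΣP(Year 1)Q(Year 2) = 2084×8 + 2×60 + 1×231 = 16672 + 120 + 231 = 17023
P = 16347 / 17023 × 100 = 96.0289
Fisher = √(L × P) = √(95.9413 × 96.0289) = 95.9851

95.99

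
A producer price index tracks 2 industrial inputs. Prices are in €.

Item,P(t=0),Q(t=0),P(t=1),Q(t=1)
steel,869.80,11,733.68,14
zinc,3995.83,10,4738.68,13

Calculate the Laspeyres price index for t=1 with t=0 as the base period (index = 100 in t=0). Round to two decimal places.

111.98

Laspeyres price index uses base-period quantities as weights.
ΣP(t=1)·Q(t=0) = 733.68×11 + 4738.68×10 = 8070.48 + 47386.8 = 55457.28
ΣP(t=0)·Q(t=0) = 869.80×11 + 3995.83×10 = 9567.8 + 39958.3 = 49526.1
Index = 55457.28 / 49526.1 × 100 = 111.9759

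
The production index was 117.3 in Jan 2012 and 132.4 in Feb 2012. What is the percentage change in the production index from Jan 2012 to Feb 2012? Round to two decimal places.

12.87%

Change = (132.4 − 117.3) / 117.3 × 100
       = 15.1 / 117.3 × 100 = 12.8730%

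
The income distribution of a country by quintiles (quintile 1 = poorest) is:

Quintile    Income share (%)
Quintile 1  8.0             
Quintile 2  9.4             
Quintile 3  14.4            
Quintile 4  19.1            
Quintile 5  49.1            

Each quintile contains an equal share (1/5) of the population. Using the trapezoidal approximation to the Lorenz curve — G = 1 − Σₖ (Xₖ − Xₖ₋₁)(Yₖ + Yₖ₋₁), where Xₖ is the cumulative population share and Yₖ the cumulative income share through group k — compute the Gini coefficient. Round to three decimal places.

Cumulative income shares Yₖ: 0.0800, 0.1740, 0.3180, 0.5090, 1.0000
Σ (Xₖ−Xₖ₋₁)(Yₖ+Yₖ₋₁) = (1/5)(0.0800+0.0000) + (1/5)(0.1740+0.0800) + (1/5)(0.3180+0.1740) + (1/5)(0.5090+0.3180) + (1/5)(1.0000+0.5090)
  = 0.0160 + 0.0508 + 0.0984 + 0.1654 + 0.3018 = 0.6324
G = 1 − 0.6324 = 0.3676

0.368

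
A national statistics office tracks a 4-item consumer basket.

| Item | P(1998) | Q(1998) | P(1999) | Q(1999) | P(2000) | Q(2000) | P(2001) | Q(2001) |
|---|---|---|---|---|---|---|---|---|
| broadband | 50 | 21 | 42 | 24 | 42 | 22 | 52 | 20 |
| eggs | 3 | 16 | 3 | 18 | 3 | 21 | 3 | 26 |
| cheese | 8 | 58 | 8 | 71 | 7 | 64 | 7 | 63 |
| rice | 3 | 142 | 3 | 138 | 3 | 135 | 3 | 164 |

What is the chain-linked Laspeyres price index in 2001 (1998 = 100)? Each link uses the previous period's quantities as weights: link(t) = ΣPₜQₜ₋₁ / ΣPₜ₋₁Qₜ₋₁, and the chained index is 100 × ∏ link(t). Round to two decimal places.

Link 1998→1999:
ΣP(1999)Q(1998) = 42×21 + 3×16 + 8×58 + 3×142 = 882 + 48 + 464 + 426 = 1820
ΣP(1998)Q(1998) = 50×21 + 3×16 + 8×58 + 3×142 = 1050 + 48 + 464 + 426 = 1988
link = 1820/1988 = 0.915493
Link 1999→2000:
ΣP(2000)Q(1999) = 42×24 + 3×18 + 7×71 + 3×138 = 1008 + 54 + 497 + 414 = 1973
ΣP(1999)Q(1999) = 42×24 + 3×18 + 8×71 + 3×138 = 1008 + 54 + 568 + 414 = 2044
link = 1973/2044 = 0.965264
Link 2000→2001:
ΣP(2001)Q(2000) = 52×22 + 3×21 + 7×64 + 3×135 = 1144 + 63 + 448 + 405 = 2060
ΣP(2000)Q(2000) = 42×22 + 3×21 + 7×64 + 3×135 = 924 + 63 + 448 + 405 = 1840
link = 2060/1840 = 1.119565
Chained index = 100 × 0.915493 × 0.965264 × 1.119565 = 98.9351

98.94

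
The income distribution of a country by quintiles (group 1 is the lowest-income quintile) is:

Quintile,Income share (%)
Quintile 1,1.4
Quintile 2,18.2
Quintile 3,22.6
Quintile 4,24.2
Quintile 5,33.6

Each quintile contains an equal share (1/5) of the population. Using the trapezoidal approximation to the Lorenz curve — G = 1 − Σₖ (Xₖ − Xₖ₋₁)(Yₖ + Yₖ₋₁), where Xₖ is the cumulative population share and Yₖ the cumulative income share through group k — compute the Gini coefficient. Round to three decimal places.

0.282

Cumulative income shares Yₖ: 0.0140, 0.1960, 0.4220, 0.6640, 1.0000
Σ (Xₖ−Xₖ₋₁)(Yₖ+Yₖ₋₁) = (1/5)(0.0140+0.0000) + (1/5)(0.1960+0.0140) + (1/5)(0.4220+0.1960) + (1/5)(0.6640+0.4220) + (1/5)(1.0000+0.6640)
  = 0.0028 + 0.0420 + 0.1236 + 0.2172 + 0.3328 = 0.7184
G = 1 − 0.7184 = 0.2816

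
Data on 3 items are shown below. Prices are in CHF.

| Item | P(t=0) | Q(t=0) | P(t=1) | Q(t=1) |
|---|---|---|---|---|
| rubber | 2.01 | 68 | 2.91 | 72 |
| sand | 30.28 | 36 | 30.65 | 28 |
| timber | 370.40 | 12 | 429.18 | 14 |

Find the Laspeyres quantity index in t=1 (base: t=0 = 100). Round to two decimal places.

108.93

Laspeyres quantity index uses base-period prices as weights.
ΣP(t=0)·Q(t=1) = 2.01×72 + 30.28×28 + 370.40×14 = 144.72 + 847.84 + 5185.6 = 6178.16
ΣP(t=0)·Q(t=0) = 2.01×68 + 30.28×36 + 370.40×12 = 136.68 + 1090.08 + 4444.8 = 5671.56
Index = 6178.16 / 5671.56 × 100 = 108.9323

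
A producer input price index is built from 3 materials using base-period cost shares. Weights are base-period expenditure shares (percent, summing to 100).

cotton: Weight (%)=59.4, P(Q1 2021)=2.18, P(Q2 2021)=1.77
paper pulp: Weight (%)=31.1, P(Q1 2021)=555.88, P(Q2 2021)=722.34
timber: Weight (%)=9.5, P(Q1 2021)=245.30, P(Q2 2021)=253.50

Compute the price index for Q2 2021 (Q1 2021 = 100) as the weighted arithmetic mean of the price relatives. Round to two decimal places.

cotton: 59.4 × (1.77/2.18) = 59.4 × 0.811927 = 48.2284
paper pulp: 31.1 × (722.34/555.88) = 31.1 × 1.299453 = 40.4130
timber: 9.5 × (253.50/245.30) = 9.5 × 1.033428 = 9.8176
Index = Σ wᵢ·(p₁ᵢ/p₀ᵢ) = 48.2284 + 40.4130 + 9.8176 = 98.4590

98.46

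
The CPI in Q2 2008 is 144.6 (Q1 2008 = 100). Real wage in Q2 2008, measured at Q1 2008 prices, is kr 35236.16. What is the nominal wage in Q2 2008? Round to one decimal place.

50951.5

Nominal = Real × (Index/100) = 35236.16 × (144.6/100)
        = 35236.16 × 1.446 = 50951.4874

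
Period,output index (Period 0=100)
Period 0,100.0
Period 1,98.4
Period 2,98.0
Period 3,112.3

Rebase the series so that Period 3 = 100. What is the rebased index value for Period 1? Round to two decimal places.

Rebased(Period 1) = 98.4 / 112.3 × 100 = 87.6224

87.62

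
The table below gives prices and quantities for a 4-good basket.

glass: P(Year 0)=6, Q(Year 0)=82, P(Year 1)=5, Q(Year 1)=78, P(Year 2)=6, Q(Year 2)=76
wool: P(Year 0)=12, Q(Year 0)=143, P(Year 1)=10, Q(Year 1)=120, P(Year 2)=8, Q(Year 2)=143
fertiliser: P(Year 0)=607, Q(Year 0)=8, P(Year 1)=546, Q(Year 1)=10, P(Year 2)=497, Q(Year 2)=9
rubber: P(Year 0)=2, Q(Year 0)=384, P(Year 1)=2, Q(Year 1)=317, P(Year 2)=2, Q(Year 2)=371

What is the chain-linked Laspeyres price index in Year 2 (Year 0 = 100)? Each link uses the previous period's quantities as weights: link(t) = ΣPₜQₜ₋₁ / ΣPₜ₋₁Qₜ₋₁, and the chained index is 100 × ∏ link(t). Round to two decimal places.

81.51

Link Year 0→Year 1:
ΣP(Year 1)Q(Year 0) = 5×82 + 10×143 + 546×8 + 2×384 = 410 + 1430 + 4368 + 768 = 6976
ΣP(Year 0)Q(Year 0) = 6×82 + 12×143 + 607×8 + 2×384 = 492 + 1716 + 4856 + 768 = 7832
link = 6976/7832 = 0.890705
Link Year 1→Year 2:
ΣP(Year 2)Q(Year 1) = 6×78 + 8×120 + 497×10 + 2×317 = 468 + 960 + 4970 + 634 = 7032
ΣP(Year 1)Q(Year 1) = 5×78 + 10×120 + 546×10 + 2×317 = 390 + 1200 + 5460 + 634 = 7684
link = 7032/7684 = 0.915148
Chained index = 100 × 0.890705 × 0.915148 = 81.5127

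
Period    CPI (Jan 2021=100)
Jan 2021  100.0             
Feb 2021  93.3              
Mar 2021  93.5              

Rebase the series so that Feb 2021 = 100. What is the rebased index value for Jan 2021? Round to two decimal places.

Rebased(Jan 2021) = 100.0 / 93.3 × 100 = 107.1811

107.18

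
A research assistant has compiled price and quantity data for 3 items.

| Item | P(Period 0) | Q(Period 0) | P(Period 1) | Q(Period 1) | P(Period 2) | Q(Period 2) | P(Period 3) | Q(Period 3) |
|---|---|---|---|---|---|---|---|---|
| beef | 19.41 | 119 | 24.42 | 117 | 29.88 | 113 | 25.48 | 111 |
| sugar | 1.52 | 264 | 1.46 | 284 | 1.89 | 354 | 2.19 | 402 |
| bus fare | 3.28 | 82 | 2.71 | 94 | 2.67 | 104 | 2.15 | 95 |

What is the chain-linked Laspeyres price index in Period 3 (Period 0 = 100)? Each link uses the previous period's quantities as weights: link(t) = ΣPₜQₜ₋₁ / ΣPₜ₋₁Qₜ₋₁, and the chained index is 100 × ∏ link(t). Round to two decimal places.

128.48

Link Period 0→Period 1:
ΣP(Period 1)Q(Period 0) = 24.42×119 + 1.46×264 + 2.71×82 = 2905.98 + 385.44 + 222.22 = 3513.64
ΣP(Period 0)Q(Period 0) = 19.41×119 + 1.52×264 + 3.28×82 = 2309.79 + 401.28 + 268.96 = 2980.03
link = 3513.64/2980.03 = 1.179062
Link Period 1→Period 2:
ΣP(Period 2)Q(Period 1) = 29.88×117 + 1.89×284 + 2.67×94 = 3495.96 + 536.76 + 250.98 = 4283.7
ΣP(Period 1)Q(Period 1) = 24.42×117 + 1.46×284 + 2.71×94 = 2857.14 + 414.64 + 254.74 = 3526.52
link = 4283.7/3526.52 = 1.214710
Link Period 2→Period 3:
ΣP(Period 3)Q(Period 2) = 25.48×113 + 2.19×354 + 2.15×104 = 2879.24 + 775.26 + 223.6 = 3878.1
ΣP(Period 2)Q(Period 2) = 29.88×113 + 1.89×354 + 2.67×104 = 3376.44 + 669.06 + 277.68 = 4323.18
link = 3878.1/4323.18 = 0.897048
Chained index = 100 × 1.179062 × 1.214710 × 0.897048 = 128.4769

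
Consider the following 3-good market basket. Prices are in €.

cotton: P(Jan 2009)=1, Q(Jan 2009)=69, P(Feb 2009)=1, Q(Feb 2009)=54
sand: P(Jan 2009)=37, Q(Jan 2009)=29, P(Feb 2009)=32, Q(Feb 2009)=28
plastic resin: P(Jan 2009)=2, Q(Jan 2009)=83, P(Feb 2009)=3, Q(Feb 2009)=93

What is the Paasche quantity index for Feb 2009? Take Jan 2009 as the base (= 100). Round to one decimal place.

98.6

Paasche quantity index uses current-period prices as weights.
ΣP(Feb 2009)·Q(Feb 2009) = 1×54 + 32×28 + 3×93 = 54 + 896 + 279 = 1229
ΣP(Feb 2009)·Q(Jan 2009) = 1×69 + 32×29 + 3×83 = 69 + 928 + 249 = 1246
Index = 1229 / 1246 × 100 = 98.6356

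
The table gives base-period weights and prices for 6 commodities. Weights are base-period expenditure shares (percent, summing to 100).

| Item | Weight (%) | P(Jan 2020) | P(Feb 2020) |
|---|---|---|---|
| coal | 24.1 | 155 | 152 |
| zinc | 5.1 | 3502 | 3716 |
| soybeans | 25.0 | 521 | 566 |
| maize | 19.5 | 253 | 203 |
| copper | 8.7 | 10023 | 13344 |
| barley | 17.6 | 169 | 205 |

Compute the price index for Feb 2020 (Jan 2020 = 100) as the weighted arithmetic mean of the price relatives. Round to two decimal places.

104.78

coal: 24.1 × (152/155) = 24.1 × 0.980645 = 23.6335
zinc: 5.1 × (3716/3502) = 5.1 × 1.061108 = 5.4117
soybeans: 25.0 × (566/521) = 25.0 × 1.086372 = 27.1593
maize: 19.5 × (203/253) = 19.5 × 0.802372 = 15.6462
copper: 8.7 × (13344/10023) = 8.7 × 1.331338 = 11.5826
barley: 17.6 × (205/169) = 17.6 × 1.213018 = 21.3491
Index = Σ wᵢ·(p₁ᵢ/p₀ᵢ) = 23.6335 + 5.4117 + 27.1593 + 15.6462 + 11.5826 + 21.3491 = 104.7825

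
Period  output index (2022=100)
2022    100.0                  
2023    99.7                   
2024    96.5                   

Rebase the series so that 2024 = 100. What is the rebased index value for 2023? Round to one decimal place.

Rebased(2023) = 99.7 / 96.5 × 100 = 103.3161

103.3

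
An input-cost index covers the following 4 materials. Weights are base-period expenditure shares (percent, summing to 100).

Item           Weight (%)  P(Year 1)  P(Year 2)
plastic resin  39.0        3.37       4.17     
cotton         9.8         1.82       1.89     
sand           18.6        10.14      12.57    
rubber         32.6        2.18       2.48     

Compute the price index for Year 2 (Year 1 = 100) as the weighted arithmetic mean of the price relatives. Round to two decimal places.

118.58

plastic resin: 39.0 × (4.17/3.37) = 39.0 × 1.237389 = 48.2582
cotton: 9.8 × (1.89/1.82) = 9.8 × 1.038462 = 10.1769
sand: 18.6 × (12.57/10.14) = 18.6 × 1.239645 = 23.0574
rubber: 32.6 × (2.48/2.18) = 32.6 × 1.137615 = 37.0862
Index = Σ wᵢ·(p₁ᵢ/p₀ᵢ) = 48.2582 + 10.1769 + 23.0574 + 37.0862 = 118.5787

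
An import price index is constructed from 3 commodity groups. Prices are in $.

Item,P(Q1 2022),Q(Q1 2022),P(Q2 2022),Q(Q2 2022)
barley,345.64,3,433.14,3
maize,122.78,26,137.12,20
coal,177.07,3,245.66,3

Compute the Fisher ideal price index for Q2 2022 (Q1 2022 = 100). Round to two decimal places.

118.22

Laspeyres component (base-period weights):
ΣP(Q2 2022)Q(Q1 2022) = 433.14×3 + 137.12×26 + 245.66×3 = 1299.42 + 3565.12 + 736.98 = 5601.52
ΣP(Q1 2022)Q(Q1 2022) = 345.64×3 + 122.78×26 + 177.07×3 = 1036.92 + 3192.28 + 531.21 = 4760.41
L = 5601.52 / 4760.41 × 100 = 117.6689
Paasche component (current-period weights):
ΣP(Q2 2022)Q(Q2 2022) = 433.14×3 + 137.12×20 + 245.66×3 = 1299.42 + 2742.4 + 736.98 = 4778.8
ΣP(Q1 2022)Q(Q2 2022) = 345.64×3 + 122.78×20 + 177.07×3 = 1036.92 + 2455.6 + 531.21 = 4023.73
P = 4778.8 / 4023.73 × 100 = 118.7654
Fisher = √(L × P) = √(117.6689 × 118.7654) = 118.2159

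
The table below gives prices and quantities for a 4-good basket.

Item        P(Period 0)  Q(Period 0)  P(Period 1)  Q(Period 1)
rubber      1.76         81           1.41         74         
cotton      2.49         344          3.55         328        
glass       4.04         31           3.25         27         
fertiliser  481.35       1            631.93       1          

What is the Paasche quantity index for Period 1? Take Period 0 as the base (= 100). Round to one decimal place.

96.1

Paasche quantity index uses current-period prices as weights.
ΣP(Period 1)·Q(Period 1) = 1.41×74 + 3.55×328 + 3.25×27 + 631.93×1 = 104.34 + 1164.4 + 87.75 + 631.93 = 1988.42
ΣP(Period 1)·Q(Period 0) = 1.41×81 + 3.55×344 + 3.25×31 + 631.93×1 = 114.21 + 1221.2 + 100.75 + 631.93 = 2068.09
Index = 1988.42 / 2068.09 × 100 = 96.1477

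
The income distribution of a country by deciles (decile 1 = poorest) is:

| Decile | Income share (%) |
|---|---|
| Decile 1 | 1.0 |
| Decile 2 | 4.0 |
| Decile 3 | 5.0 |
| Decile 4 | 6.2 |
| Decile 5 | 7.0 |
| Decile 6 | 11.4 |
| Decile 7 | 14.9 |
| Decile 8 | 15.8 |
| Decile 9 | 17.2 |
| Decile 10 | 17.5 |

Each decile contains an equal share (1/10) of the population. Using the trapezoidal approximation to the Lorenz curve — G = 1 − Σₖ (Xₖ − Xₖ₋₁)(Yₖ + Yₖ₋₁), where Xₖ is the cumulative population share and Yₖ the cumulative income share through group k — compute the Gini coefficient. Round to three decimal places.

0.325

Cumulative income shares Yₖ: 0.0100, 0.0500, 0.1000, 0.1620, 0.2320, 0.3460, 0.4950, 0.6530, 0.8250, 1.0000
Σ (Xₖ−Xₖ₋₁)(Yₖ+Yₖ₋₁) = (1/10)(0.0100+0.0000) + (1/10)(0.0500+0.0100) + (1/10)(0.1000+0.0500) + (1/10)(0.1620+0.1000) + (1/10)(0.2320+0.1620) + (1/10)(0.3460+0.2320) + (1/10)(0.4950+0.3460) + (1/10)(0.6530+0.4950) + (1/10)(0.8250+0.6530) + (1/10)(1.0000+0.8250)
  = 0.0010 + 0.0060 + 0.0150 + 0.0262 + 0.0394 + 0.0578 + 0.0841 + 0.1148 + 0.1478 + 0.1825 = 0.6746
G = 1 − 0.6746 = 0.3254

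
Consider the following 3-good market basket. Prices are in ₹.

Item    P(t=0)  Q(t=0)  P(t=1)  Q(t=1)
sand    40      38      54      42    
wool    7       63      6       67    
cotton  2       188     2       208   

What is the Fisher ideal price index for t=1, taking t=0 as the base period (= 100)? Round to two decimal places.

Laspeyres component (base-period weights):
ΣP(t=1)Q(t=0) = 54×38 + 6×63 + 2×188 = 2052 + 378 + 376 = 2806
ΣP(t=0)Q(t=0) = 40×38 + 7×63 + 2×188 = 1520 + 441 + 376 = 2337
L = 2806 / 2337 × 100 = 120.0685
Paasche component (current-period weights):
ΣP(t=1)Q(t=1) = 54×42 + 6×67 + 2×208 = 2268 + 402 + 416 = 3086
ΣP(t=0)Q(t=1) = 40×42 + 7×67 + 2×208 = 1680 + 469 + 416 = 2565
P = 3086 / 2565 × 100 = 120.3119
Fisher = √(L × P) = √(120.0685 × 120.3119) = 120.1901

120.19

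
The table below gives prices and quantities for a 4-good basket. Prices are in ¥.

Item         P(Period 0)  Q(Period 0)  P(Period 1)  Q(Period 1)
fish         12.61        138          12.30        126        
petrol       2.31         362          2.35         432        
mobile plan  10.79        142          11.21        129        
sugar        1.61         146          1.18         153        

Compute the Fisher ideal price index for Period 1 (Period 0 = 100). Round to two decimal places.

99.24

Laspeyres component (base-period weights):
ΣP(Period 1)Q(Period 0) = 12.30×138 + 2.35×362 + 11.21×142 + 1.18×146 = 1697.4 + 850.7 + 1591.82 + 172.28 = 4312.2
ΣP(Period 0)Q(Period 0) = 12.61×138 + 2.31×362 + 10.79×142 + 1.61×146 = 1740.18 + 836.22 + 1532.18 + 235.06 = 4343.64
L = 4312.2 / 4343.64 × 100 = 99.2762
Paasche component (current-period weights):
ΣP(Period 1)Q(Period 1) = 12.30×126 + 2.35×432 + 11.21×129 + 1.18×153 = 1549.8 + 1015.2 + 1446.09 + 180.54 = 4191.63
ΣP(Period 0)Q(Period 1) = 12.61×126 + 2.31×432 + 10.79×129 + 1.61×153 = 1588.86 + 997.92 + 1391.91 + 246.33 = 4225.02
P = 4191.63 / 4225.02 × 100 = 99.2097
Fisher = √(L × P) = √(99.2762 × 99.2097) = 99.2429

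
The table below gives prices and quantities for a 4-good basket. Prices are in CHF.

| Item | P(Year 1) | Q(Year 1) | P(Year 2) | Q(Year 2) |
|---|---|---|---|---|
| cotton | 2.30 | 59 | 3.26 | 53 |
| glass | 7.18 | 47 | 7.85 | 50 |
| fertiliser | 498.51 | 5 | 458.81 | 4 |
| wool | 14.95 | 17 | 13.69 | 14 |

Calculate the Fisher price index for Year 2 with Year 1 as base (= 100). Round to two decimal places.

96.24

Laspeyres component (base-period weights):
ΣP(Year 2)Q(Year 1) = 3.26×59 + 7.85×47 + 458.81×5 + 13.69×17 = 192.34 + 368.95 + 2294.05 + 232.73 = 3088.07
ΣP(Year 1)Q(Year 1) = 2.30×59 + 7.18×47 + 498.51×5 + 14.95×17 = 135.7 + 337.46 + 2492.55 + 254.15 = 3219.86
L = 3088.07 / 3219.86 × 100 = 95.9070
Paasche component (current-period weights):
ΣP(Year 2)Q(Year 2) = 3.26×53 + 7.85×50 + 458.81×4 + 13.69×14 = 172.78 + 392.5 + 1835.24 + 191.66 = 2592.18
ΣP(Year 1)Q(Year 2) = 2.30×53 + 7.18×50 + 498.51×4 + 14.95×14 = 121.9 + 359 + 1994.04 + 209.3 = 2684.24
P = 2592.18 / 2684.24 × 100 = 96.5704
Fisher = √(L × P) = √(95.9070 × 96.5704) = 96.2381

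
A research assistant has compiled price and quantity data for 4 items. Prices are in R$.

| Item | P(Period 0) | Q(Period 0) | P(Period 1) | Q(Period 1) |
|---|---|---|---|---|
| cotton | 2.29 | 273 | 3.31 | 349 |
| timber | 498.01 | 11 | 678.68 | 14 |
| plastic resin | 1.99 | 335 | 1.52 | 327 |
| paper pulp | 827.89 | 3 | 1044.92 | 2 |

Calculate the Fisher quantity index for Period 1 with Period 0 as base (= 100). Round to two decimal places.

Laspeyres component (base-period weights):
ΣP(Period 0)Q(Period 1) = 2.29×349 + 498.01×14 + 1.99×327 + 827.89×2 = 799.21 + 6972.14 + 650.73 + 1655.78 = 10077.86
ΣP(Period 0)Q(Period 0) = 2.29×273 + 498.01×11 + 1.99×335 + 827.89×3 = 625.17 + 5478.11 + 666.65 + 2483.67 = 9253.6
L = 10077.86 / 9253.6 × 100 = 108.9075
Paasche component (current-period weights):
ΣP(Period 1)Q(Period 1) = 3.31×349 + 678.68×14 + 1.52×327 + 1044.92×2 = 1155.19 + 9501.52 + 497.04 + 2089.84 = 13243.59
ΣP(Period 1)Q(Period 0) = 3.31×273 + 678.68×11 + 1.52×335 + 1044.92×3 = 903.63 + 7465.48 + 509.2 + 3134.76 = 12013.07
P = 13243.59 / 12013.07 × 100 = 110.2432
Fisher = √(L × P) = √(108.9075 × 110.2432) = 109.5733

109.57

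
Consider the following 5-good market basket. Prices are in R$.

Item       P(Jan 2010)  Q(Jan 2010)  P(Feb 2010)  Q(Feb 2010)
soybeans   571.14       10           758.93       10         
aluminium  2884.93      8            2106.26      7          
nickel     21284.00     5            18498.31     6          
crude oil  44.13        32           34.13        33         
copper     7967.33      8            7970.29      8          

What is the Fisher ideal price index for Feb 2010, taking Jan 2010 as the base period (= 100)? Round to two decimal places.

90.66

Laspeyres component (base-period weights):
ΣP(Feb 2010)Q(Jan 2010) = 758.93×10 + 2106.26×8 + 18498.31×5 + 34.13×32 + 7970.29×8 = 7589.3 + 16850.08 + 92491.55 + 1092.16 + 63762.32 = 181785.41
ΣP(Jan 2010)Q(Jan 2010) = 571.14×10 + 2884.93×8 + 21284.00×5 + 44.13×32 + 7967.33×8 = 5711.4 + 23079.44 + 106420 + 1412.16 + 63738.64 = 200361.64
L = 181785.41 / 200361.64 × 100 = 90.7286
Paasche component (current-period weights):
ΣP(Feb 2010)Q(Feb 2010) = 758.93×10 + 2106.26×7 + 18498.31×6 + 34.13×33 + 7970.29×8 = 7589.3 + 14743.82 + 110989.86 + 1126.29 + 63762.32 = 198211.59
ΣP(Jan 2010)Q(Feb 2010) = 571.14×10 + 2884.93×7 + 21284.00×6 + 44.13×33 + 7967.33×8 = 5711.4 + 20194.51 + 127704 + 1456.29 + 63738.64 = 218804.84
P = 198211.59 / 218804.84 × 100 = 90.5883
Fisher = √(L × P) = √(90.7286 × 90.5883) = 90.6584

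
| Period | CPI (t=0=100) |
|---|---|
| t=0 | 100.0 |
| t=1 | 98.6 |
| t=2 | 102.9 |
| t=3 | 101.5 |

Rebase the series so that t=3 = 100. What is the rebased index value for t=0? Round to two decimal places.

Rebased(t=0) = 100.0 / 101.5 × 100 = 98.5222

98.52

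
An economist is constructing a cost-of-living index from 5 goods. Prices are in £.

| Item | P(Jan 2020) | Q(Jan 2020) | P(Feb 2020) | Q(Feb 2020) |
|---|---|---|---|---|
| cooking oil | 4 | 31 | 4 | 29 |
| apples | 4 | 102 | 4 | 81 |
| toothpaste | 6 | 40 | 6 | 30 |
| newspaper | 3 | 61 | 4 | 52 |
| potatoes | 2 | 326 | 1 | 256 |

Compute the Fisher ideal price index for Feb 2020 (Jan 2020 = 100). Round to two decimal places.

Laspeyres component (base-period weights):
ΣP(Feb 2020)Q(Jan 2020) = 4×31 + 4×102 + 6×40 + 4×61 + 1×326 = 124 + 408 + 240 + 244 + 326 = 1342
ΣP(Jan 2020)Q(Jan 2020) = 4×31 + 4×102 + 6×40 + 3×61 + 2×326 = 124 + 408 + 240 + 183 + 652 = 1607
L = 1342 / 1607 × 100 = 83.5096
Paasche component (current-period weights):
ΣP(Feb 2020)Q(Feb 2020) = 4×29 + 4×81 + 6×30 + 4×52 + 1×256 = 116 + 324 + 180 + 208 + 256 = 1084
ΣP(Jan 2020)Q(Feb 2020) = 4×29 + 4×81 + 6×30 + 3×52 + 2×256 = 116 + 324 + 180 + 156 + 512 = 1288
P = 1084 / 1288 × 100 = 84.1615
Fisher = √(L × P) = √(83.5096 × 84.1615) = 83.8349

83.83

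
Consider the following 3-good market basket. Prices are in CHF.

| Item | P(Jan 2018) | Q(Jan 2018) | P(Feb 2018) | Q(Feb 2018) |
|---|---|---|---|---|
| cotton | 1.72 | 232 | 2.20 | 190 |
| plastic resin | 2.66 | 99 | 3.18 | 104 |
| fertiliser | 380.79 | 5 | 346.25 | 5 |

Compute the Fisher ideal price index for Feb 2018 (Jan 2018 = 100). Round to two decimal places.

Laspeyres component (base-period weights):
ΣP(Feb 2018)Q(Jan 2018) = 2.20×232 + 3.18×99 + 346.25×5 = 510.4 + 314.82 + 1731.25 = 2556.47
ΣP(Jan 2018)Q(Jan 2018) = 1.72×232 + 2.66×99 + 380.79×5 = 399.04 + 263.34 + 1903.95 = 2566.33
L = 2556.47 / 2566.33 × 100 = 99.6158
Paasche component (current-period weights):
ΣP(Feb 2018)Q(Feb 2018) = 2.20×190 + 3.18×104 + 346.25×5 = 418 + 330.72 + 1731.25 = 2479.97
ΣP(Jan 2018)Q(Feb 2018) = 1.72×190 + 2.66×104 + 380.79×5 = 326.8 + 276.64 + 1903.95 = 2507.39
P = 2479.97 / 2507.39 × 100 = 98.9064
Fisher = √(L × P) = √(99.6158 × 98.9064) = 99.2605

99.26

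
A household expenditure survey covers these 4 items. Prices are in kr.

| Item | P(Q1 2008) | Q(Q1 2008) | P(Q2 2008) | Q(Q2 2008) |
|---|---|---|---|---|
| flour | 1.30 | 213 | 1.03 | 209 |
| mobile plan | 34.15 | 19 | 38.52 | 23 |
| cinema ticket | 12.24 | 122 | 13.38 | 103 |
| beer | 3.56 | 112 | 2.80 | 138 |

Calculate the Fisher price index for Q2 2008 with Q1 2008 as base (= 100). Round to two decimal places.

Laspeyres component (base-period weights):
ΣP(Q2 2008)Q(Q1 2008) = 1.03×213 + 38.52×19 + 13.38×122 + 2.80×112 = 219.39 + 731.88 + 1632.36 + 313.6 = 2897.23
ΣP(Q1 2008)Q(Q1 2008) = 1.30×213 + 34.15×19 + 12.24×122 + 3.56×112 = 276.9 + 648.85 + 1493.28 + 398.72 = 2817.75
L = 2897.23 / 2817.75 × 100 = 102.8207
Paasche component (current-period weights):
ΣP(Q2 2008)Q(Q2 2008) = 1.03×209 + 38.52×23 + 13.38×103 + 2.80×138 = 215.27 + 885.96 + 1378.14 + 386.4 = 2865.77
ΣP(Q1 2008)Q(Q2 2008) = 1.30×209 + 34.15×23 + 12.24×103 + 3.56×138 = 271.7 + 785.45 + 1260.72 + 491.28 = 2809.15
P = 2865.77 / 2809.15 × 100 = 102.0156
Fisher = √(L × P) = √(102.8207 × 102.0156) = 102.4173

102.42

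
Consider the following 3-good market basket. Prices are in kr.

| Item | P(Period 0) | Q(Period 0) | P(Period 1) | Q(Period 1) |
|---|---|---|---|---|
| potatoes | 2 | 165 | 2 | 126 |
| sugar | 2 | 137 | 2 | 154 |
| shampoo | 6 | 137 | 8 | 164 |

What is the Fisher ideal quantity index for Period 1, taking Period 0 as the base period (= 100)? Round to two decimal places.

Laspeyres component (base-period weights):
ΣP(Period 0)Q(Period 1) = 2×126 + 2×154 + 6×164 = 252 + 308 + 984 = 1544
ΣP(Period 0)Q(Period 0) = 2×165 + 2×137 + 6×137 = 330 + 274 + 822 = 1426
L = 1544 / 1426 × 100 = 108.2749
Paasche component (current-period weights):
ΣP(Period 1)Q(Period 1) = 2×126 + 2×154 + 8×164 = 252 + 308 + 1312 = 1872
ΣP(Period 1)Q(Period 0) = 2×165 + 2×137 + 8×137 = 330 + 274 + 1096 = 1700
P = 1872 / 1700 × 100 = 110.1176
Fisher = √(L × P) = √(108.2749 × 110.1176) = 109.1924

109.19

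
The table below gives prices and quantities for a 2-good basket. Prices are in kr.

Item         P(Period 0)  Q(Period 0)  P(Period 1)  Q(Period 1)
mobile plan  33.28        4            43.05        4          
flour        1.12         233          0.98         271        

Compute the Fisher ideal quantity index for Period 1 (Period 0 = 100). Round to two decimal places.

Laspeyres component (base-period weights):
ΣP(Period 0)Q(Period 1) = 33.28×4 + 1.12×271 = 133.12 + 303.52 = 436.64
ΣP(Period 0)Q(Period 0) = 33.28×4 + 1.12×233 = 133.12 + 260.96 = 394.08
L = 436.64 / 394.08 × 100 = 110.7998
Paasche component (current-period weights):
ΣP(Period 1)Q(Period 1) = 43.05×4 + 0.98×271 = 172.2 + 265.58 = 437.78
ΣP(Period 1)Q(Period 0) = 43.05×4 + 0.98×233 = 172.2 + 228.34 = 400.54
P = 437.78 / 400.54 × 100 = 109.2974
Fisher = √(L × P) = √(110.7998 × 109.2974) = 110.0461

110.05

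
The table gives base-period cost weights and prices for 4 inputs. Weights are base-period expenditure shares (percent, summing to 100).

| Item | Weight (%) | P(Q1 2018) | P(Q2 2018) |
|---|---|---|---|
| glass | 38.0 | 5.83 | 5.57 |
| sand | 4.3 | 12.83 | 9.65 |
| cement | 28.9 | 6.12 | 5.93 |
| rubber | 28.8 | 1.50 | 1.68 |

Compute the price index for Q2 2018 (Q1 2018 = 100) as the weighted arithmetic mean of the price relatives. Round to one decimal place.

glass: 38.0 × (5.57/5.83) = 38.0 × 0.955403 = 36.3053
sand: 4.3 × (9.65/12.83) = 4.3 × 0.752143 = 3.2342
cement: 28.9 × (5.93/6.12) = 28.9 × 0.968954 = 28.0028
rubber: 28.8 × (1.68/1.50) = 28.8 × 1.120000 = 32.2560
Index = Σ wᵢ·(p₁ᵢ/p₀ᵢ) = 36.3053 + 3.2342 + 28.0028 + 32.2560 = 99.7983

99.8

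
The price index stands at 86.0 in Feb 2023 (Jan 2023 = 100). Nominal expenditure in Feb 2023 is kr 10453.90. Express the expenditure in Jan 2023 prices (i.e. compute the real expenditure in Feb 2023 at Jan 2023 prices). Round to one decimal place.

Real = Nominal ÷ (Index/100) = 10453.90 ÷ (86.0/100)
     = 10453.90 ÷ 0.860 = 12155.6977

12155.7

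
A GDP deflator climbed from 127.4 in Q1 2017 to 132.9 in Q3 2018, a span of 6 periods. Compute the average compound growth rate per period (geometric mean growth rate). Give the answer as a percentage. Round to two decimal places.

Growth factor = (132.9/127.4)^(1/6) = (1.043171)^(1/6) = 1.007069
Growth rate = 1.007069 − 1 = 0.007069 = 0.7069%

0.71%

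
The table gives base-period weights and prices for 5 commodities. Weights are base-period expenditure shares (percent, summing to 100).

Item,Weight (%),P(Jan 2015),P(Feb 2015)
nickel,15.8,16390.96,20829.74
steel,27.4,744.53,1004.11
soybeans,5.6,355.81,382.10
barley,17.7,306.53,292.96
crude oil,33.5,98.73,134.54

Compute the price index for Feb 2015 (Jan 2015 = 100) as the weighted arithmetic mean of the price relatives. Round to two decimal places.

125.61

nickel: 15.8 × (20829.74/16390.96) = 15.8 × 1.270807 = 20.0787
steel: 27.4 × (1004.11/744.53) = 27.4 × 1.348649 = 36.9530
soybeans: 5.6 × (382.10/355.81) = 5.6 × 1.073888 = 6.0138
barley: 17.7 × (292.96/306.53) = 17.7 × 0.955730 = 16.9164
crude oil: 33.5 × (134.54/98.73) = 33.5 × 1.362706 = 45.6507
Index = Σ wᵢ·(p₁ᵢ/p₀ᵢ) = 20.0787 + 36.9530 + 6.0138 + 16.9164 + 45.6507 = 125.6126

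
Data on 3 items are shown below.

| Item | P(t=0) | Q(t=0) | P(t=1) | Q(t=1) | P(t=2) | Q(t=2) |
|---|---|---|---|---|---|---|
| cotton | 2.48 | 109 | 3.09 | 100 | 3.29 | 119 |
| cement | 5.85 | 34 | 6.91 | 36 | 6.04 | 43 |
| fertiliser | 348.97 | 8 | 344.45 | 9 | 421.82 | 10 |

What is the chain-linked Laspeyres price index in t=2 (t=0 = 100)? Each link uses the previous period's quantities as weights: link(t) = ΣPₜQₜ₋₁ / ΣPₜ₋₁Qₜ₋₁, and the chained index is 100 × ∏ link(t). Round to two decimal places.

121.14

Link t=0→t=1:
ΣP(t=1)Q(t=0) = 3.09×109 + 6.91×34 + 344.45×8 = 336.81 + 234.94 + 2755.6 = 3327.35
ΣP(t=0)Q(t=0) = 2.48×109 + 5.85×34 + 348.97×8 = 270.32 + 198.9 + 2791.76 = 3260.98
link = 3327.35/3260.98 = 1.020353
Link t=1→t=2:
ΣP(t=2)Q(t=1) = 3.29×100 + 6.04×36 + 421.82×9 = 329 + 217.44 + 3796.38 = 4342.82
ΣP(t=1)Q(t=1) = 3.09×100 + 6.91×36 + 344.45×9 = 309 + 248.76 + 3100.05 = 3657.81
link = 4342.82/3657.81 = 1.187273
Chained index = 100 × 1.020353 × 1.187273 = 121.1438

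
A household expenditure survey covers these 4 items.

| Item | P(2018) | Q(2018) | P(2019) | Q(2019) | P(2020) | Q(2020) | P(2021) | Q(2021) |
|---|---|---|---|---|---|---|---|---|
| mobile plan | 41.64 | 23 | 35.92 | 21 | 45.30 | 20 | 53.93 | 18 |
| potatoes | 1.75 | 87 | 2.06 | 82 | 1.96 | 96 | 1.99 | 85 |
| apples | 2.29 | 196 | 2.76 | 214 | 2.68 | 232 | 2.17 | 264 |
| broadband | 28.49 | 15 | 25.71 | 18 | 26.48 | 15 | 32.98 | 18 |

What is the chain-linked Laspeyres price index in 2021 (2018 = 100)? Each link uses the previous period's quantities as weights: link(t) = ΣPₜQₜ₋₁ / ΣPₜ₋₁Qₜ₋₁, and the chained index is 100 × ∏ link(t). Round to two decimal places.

Link 2018→2019:
ΣP(2019)Q(2018) = 35.92×23 + 2.06×87 + 2.76×196 + 25.71×15 = 826.16 + 179.22 + 540.96 + 385.65 = 1931.99
ΣP(2018)Q(2018) = 41.64×23 + 1.75×87 + 2.29×196 + 28.49×15 = 957.72 + 152.25 + 448.84 + 427.35 = 1986.16
link = 1931.99/1986.16 = 0.972726
Link 2019→2020:
ΣP(2020)Q(2019) = 45.30×21 + 1.96×82 + 2.68×214 + 26.48×18 = 951.3 + 160.72 + 573.52 + 476.64 = 2162.18
ΣP(2019)Q(2019) = 35.92×21 + 2.06×82 + 2.76×214 + 25.71×18 = 754.32 + 168.92 + 590.64 + 462.78 = 1976.66
link = 2162.18/1976.66 = 1.093855
Link 2020→2021:
ΣP(2021)Q(2020) = 53.93×20 + 1.99×96 + 2.17×232 + 32.98×15 = 1078.6 + 191.04 + 503.44 + 494.7 = 2267.78
ΣP(2020)Q(2020) = 45.30×20 + 1.96×96 + 2.68×232 + 26.48×15 = 906 + 188.16 + 621.76 + 397.2 = 2113.12
link = 2267.78/2113.12 = 1.073190
Chained index = 100 × 0.972726 × 1.093855 × 1.073190 = 114.1898

114.19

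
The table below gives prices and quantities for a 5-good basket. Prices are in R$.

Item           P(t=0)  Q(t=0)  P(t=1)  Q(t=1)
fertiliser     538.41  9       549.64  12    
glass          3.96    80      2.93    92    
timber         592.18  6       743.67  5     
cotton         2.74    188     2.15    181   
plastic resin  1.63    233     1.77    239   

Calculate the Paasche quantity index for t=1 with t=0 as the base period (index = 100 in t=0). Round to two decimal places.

108.95

Paasche quantity index uses current-period prices as weights.
ΣP(t=1)·Q(t=1) = 549.64×12 + 2.93×92 + 743.67×5 + 2.15×181 + 1.77×239 = 6595.68 + 269.56 + 3718.35 + 389.15 + 423.03 = 11395.77
ΣP(t=1)·Q(t=0) = 549.64×9 + 2.93×80 + 743.67×6 + 2.15×188 + 1.77×233 = 4946.76 + 234.4 + 4462.02 + 404.2 + 412.41 = 10459.79
Index = 11395.77 / 10459.79 × 100 = 108.9484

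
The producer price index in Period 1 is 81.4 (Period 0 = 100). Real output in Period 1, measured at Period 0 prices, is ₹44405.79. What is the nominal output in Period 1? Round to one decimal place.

36146.3

Nominal = Real × (Index/100) = 44405.79 × (81.4/100)
        = 44405.79 × 0.814 = 36146.3131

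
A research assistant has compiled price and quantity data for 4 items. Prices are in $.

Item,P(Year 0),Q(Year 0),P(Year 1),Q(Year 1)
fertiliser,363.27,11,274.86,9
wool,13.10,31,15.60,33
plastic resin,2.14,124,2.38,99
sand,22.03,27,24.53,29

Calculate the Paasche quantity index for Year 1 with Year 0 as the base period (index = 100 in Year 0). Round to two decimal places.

Paasche quantity index uses current-period prices as weights.
ΣP(Year 1)·Q(Year 1) = 274.86×9 + 15.60×33 + 2.38×99 + 24.53×29 = 2473.74 + 514.8 + 235.62 + 711.37 = 3935.53
ΣP(Year 1)·Q(Year 0) = 274.86×11 + 15.60×31 + 2.38×124 + 24.53×27 = 3023.46 + 483.6 + 295.12 + 662.31 = 4464.49
Index = 3935.53 / 4464.49 × 100 = 88.1518

88.15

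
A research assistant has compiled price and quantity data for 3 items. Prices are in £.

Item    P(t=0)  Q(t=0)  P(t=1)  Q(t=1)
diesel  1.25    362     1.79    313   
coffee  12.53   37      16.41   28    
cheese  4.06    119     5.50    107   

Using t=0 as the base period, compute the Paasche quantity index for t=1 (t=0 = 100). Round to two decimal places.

Paasche quantity index uses current-period prices as weights.
ΣP(t=1)·Q(t=1) = 1.79×313 + 16.41×28 + 5.50×107 = 560.27 + 459.48 + 588.5 = 1608.25
ΣP(t=1)·Q(t=0) = 1.79×362 + 16.41×37 + 5.50×119 = 647.98 + 607.17 + 654.5 = 1909.65
Index = 1608.25 / 1909.65 × 100 = 84.2170

84.22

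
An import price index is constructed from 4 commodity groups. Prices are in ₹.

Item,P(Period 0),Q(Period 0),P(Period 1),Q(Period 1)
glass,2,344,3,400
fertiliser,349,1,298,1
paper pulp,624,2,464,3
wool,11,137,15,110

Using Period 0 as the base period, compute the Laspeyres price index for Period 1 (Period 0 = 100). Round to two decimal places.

113.74

Laspeyres price index uses base-period quantities as weights.
ΣP(Period 1)·Q(Period 0) = 3×344 + 298×1 + 464×2 + 15×137 = 1032 + 298 + 928 + 2055 = 4313
ΣP(Period 0)·Q(Period 0) = 2×344 + 349×1 + 624×2 + 11×137 = 688 + 349 + 1248 + 1507 = 3792
Index = 4313 / 3792 × 100 = 113.7395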